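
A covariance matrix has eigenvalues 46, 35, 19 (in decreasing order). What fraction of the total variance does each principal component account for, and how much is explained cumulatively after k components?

Step 1 — total variance = trace(Sigma) = Σ λ_i = 46 + 35 + 19 = 100.

Step 2 — fraction explained by component i = λ_i / Σ λ:
  PC1: 46/100 = 0.46
  PC2: 35/100 = 0.35
  PC3: 19/100 = 0.19

Step 3 — cumulative fraction after k components = (λ_1 + ... + λ_k) / Σ λ:
  k = 1: 46/100 = 0.46
  k = 2: (46 + 35)/100 = 81/100 = 0.81
  k = 3: (46 + 35 + 19)/100 = 100/100 = 1

Summary (fraction, with percent):

explained: PC1 0.46 (46%), PC2 0.35 (35%), PC3 0.19 (19%);  cumulative: 0.46, 0.81, 1


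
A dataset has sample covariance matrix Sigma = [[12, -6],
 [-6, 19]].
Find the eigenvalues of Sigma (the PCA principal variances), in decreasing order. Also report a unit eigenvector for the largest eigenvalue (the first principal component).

Step 1 — characteristic polynomial of 2×2 Sigma:
  det(Sigma - λI) = λ² - trace · λ + det = 0.
  trace = 12 + 19 = 31, det = 12·19 - (-6)² = 192.
Step 2 — discriminant:
  Δ = trace² - 4·det = 961 - 768 = 193.
Step 3 — eigenvalues:
  λ = (trace ± √Δ)/2 = (31 ± 13.8924)/2,
  λ_1 = 22.4462,  λ_2 = 8.5538.

Step 4 — unit eigenvector for λ_1: solve (Sigma - λ_1 I)v = 0. First row:
  (12 - 22.4462)·v_x + (-6)·v_y = 0, i.e. (-10.4462)·v_x + (-6)·v_y = 0,
  so v ∝ (b, λ_1 - a) = (-6, 10.4462); multiply by -1 so the first entry is positive: u = (6, -10.4462).
  ||u|| = √((6)² + (-10.4462)²) = √(145.1236) ≈ 12.0467,
  v_1 = u/||u|| ≈ (0.4981, -0.8671) (||v_1|| = 1).

λ_1 = 22.4462,  λ_2 = 8.5538;  v_1 ≈ (0.4981, -0.8671)


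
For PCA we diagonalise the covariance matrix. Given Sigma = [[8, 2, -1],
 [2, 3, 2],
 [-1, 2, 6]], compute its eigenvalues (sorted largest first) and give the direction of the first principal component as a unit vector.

Step 1 — characteristic polynomial p(λ) = det(λI - Sigma) = λ³ - tr·λ² + c_1·λ - det, where tr = trace, c_1 = sum of the principal 2×2 minors, det = det(Sigma):
  tr = 8 + 3 + 6 = 17,
  c_1 = (8·3 - (2)²) + (8·6 - (-1)²) + (3·6 - (2)²) = 20 + 47 + 14 = 81,
  det = 8·(3·6 - (2)²) - (2)·((2)·6 - (2)·(-1)) + (-1)·((2)·(2) - 3·(-1)) = 8·(14) - (2)·(14) + (-1)·(7) = 77.
  So p(λ) = λ³ - 17λ² + 81λ - 77.
Step 2 — look for an integer root (rational root theorem: any rational root is an integer divisor of 77). Testing λ = 7:
  p(7) = 343 - 833 + 567 - 77 = 0  ✓
  Dividing out (λ - 7): p(λ) = (λ - 7)(λ² - 10λ + 11).
Step 3 — remaining eigenvalues from the quadratic λ² - 10λ + 11 = 0:
  Δ = 10² - 4·11 = 100 - 44 = 56,  λ = (10 ± √56)/2 = (10 ± 7.4833)/2 ≈ 8.7417 or 1.2583.
  Sorted: λ_1 = 8.7417,  λ_2 = 7,  λ_3 = 1.2583  (check: sum = 17 = tr ✓).

Step 4 — unit eigenvector for λ_1 ≈ 8.7417: v spans the null space of (Sigma - λ_1 I), whose rows are
  r_1 = (-0.7417, 2, -1),  r_2 = (2, -5.7417, 2),  r_3 = (-1, 2, -2.7417).
  v is orthogonal to every row, so take v ∝ r_1 × r_2 = ((2)·(2) - (-1)·(-5.7417), (-1)·(2) - (-0.7417)·(2), (-0.7417)·(-5.7417) - (2)·(2)) ≈ (-1.7417, -0.5167, 0.2583).
  Rescale (multiply by -1 so the first nonzero entry is positive): u = (1.7417, 0.5167, -0.2583).
  ||u|| = √((1.7417)² + (0.5167)² + (-0.2583)²) = √(3.3671) ≈ 1.835,  v_1 = u/||u|| ≈ (0.9492, 0.2816, -0.1408) (||v_1|| = 1).

λ_1 = 8.7417,  λ_2 = 7,  λ_3 = 1.2583;  v_1 ≈ (0.9492, 0.2816, -0.1408)


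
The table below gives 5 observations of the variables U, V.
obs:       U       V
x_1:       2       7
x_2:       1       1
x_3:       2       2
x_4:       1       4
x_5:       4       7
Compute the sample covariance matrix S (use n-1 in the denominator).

Step 1 — column means:
  mean(U) = (2 + 1 + 2 + 1 + 4) / 5 = 10/5 = 2
  mean(V) = (7 + 1 + 2 + 4 + 7) / 5 = 21/5 = 4.2

Step 2 — sample covariance S[i,j] = (1/(n-1)) · Σ_k (x_{k,i} - mean_i) · (x_{k,j} - mean_j), with n-1 = 4.
  S[U,U] = ((0)·(0) + (-1)·(-1) + (0)·(0) + (-1)·(-1) + (2)·(2)) / 4 = 6/4 = 1.5
  S[U,V] = ((0)·(2.8) + (-1)·(-3.2) + (0)·(-2.2) + (-1)·(-0.2) + (2)·(2.8)) / 4 = 9/4 = 2.25
  S[V,V] = ((2.8)·(2.8) + (-3.2)·(-3.2) + (-2.2)·(-2.2) + (-0.2)·(-0.2) + (2.8)·(2.8)) / 4 = 30.8/4 = 7.7

S is symmetric (S[j,i] = S[i,j]). Assembling:

S = [[1.5, 2.25],
 [2.25, 7.7]]


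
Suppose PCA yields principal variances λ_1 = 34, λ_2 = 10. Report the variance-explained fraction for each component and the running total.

Step 1 — total variance = trace(Sigma) = Σ λ_i = 34 + 10 = 44.

Step 2 — fraction explained by component i = λ_i / Σ λ:
  PC1: 34/44 = 0.7727
  PC2: 10/44 = 0.2273

Step 3 — cumulative fraction after k components = (λ_1 + ... + λ_k) / Σ λ:
  k = 1: 34/44 = 0.7727
  k = 2: (34 + 10)/44 = 44/44 = 1

Summary (fraction, with percent):

explained: PC1 0.7727 (77.27%), PC2 0.2273 (22.73%);  cumulative: 0.7727, 1


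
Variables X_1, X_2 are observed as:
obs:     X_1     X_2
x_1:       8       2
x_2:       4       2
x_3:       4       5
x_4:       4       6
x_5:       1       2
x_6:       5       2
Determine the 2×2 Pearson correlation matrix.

Step 1 — column means:
  mean(X_1) = (8 + 4 + 4 + 4 + 1 + 5) / 6 = 26/6 = 4.3333
  mean(X_2) = (2 + 2 + 5 + 6 + 2 + 2) / 6 = 19/6 = 3.1667

Step 2 — sample variances and covariances s[i,j] = (1/(n-1)) · Σ_k (x_{k,i} - mean_i) · (x_{k,j} - mean_j), with n-1 = 5:
  s[X_1,X_1] = ((3.6667)·(3.6667) + (-0.3333)·(-0.3333) + (-0.3333)·(-0.3333) + (-0.3333)·(-0.3333) + (-3.3333)·(-3.3333) + (0.6667)·(0.6667)) / 5 = 25.3333/5 = 5.0667
  s[X_1,X_2] = ((3.6667)·(-1.1667) + (-0.3333)·(-1.1667) + (-0.3333)·(1.8333) + (-0.3333)·(2.8333) + (-3.3333)·(-1.1667) + (0.6667)·(-1.1667)) / 5 = -2.3333/5 = -0.4667
  s[X_2,X_2] = ((-1.1667)·(-1.1667) + (-1.1667)·(-1.1667) + (1.8333)·(1.8333) + (2.8333)·(2.8333) + (-1.1667)·(-1.1667) + (-1.1667)·(-1.1667)) / 5 = 16.8333/5 = 3.3667
  Sample standard deviations s_i = √(s[i,i]):
  s(X_1) = √(5.0667) = 2.2509
  s(X_2) = √(3.3667) = 1.8348

Step 3 — r_{ij} = s_{ij} / (s_i · s_j):
  r[X_1,X_1] = 1 (diagonal).
  r[X_1,X_2] = -0.4667 / (2.2509 · 1.8348) = -0.4667 / 4.1301 = -0.113
  r[X_2,X_2] = 1 (diagonal).

R is symmetric with unit diagonal. Assembling:

R = [[1, -0.113],
 [-0.113, 1]]


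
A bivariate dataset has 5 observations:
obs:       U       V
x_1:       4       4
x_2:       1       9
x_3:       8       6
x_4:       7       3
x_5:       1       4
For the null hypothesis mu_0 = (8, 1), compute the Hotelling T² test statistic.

Step 1 — sample mean vector:
  mean(U) = (4 + 1 + 8 + 7 + 1) / 5 = 21/5 = 4.2
  mean(V) = (4 + 9 + 6 + 3 + 4) / 5 = 26/5 = 5.2
  x̄ = (4.2, 5.2),  deviation x̄ - mu_0 = (4.2, 5.2) - (8, 1) = (-3.8, 4.2).

Step 2 — sample covariance matrix, S[i,j] = (1/(n-1)) · Σ_k (x_{k,i} - mean_i) · (x_{k,j} - mean_j), divisor n-1 = 4:
  S[U,U] = ((-0.2)·(-0.2) + (-3.2)·(-3.2) + (3.8)·(3.8) + (2.8)·(2.8) + (-3.2)·(-3.2)) / 4 = 42.8/4 = 10.7
  S[U,V] = ((-0.2)·(-1.2) + (-3.2)·(3.8) + (3.8)·(0.8) + (2.8)·(-2.2) + (-3.2)·(-1.2)) / 4 = -11.2/4 = -2.8
  S[V,V] = ((-1.2)·(-1.2) + (3.8)·(3.8) + (0.8)·(0.8) + (-2.2)·(-2.2) + (-1.2)·(-1.2)) / 4 = 22.8/4 = 5.7
  S = [[10.7, -2.8],
 [-2.8, 5.7]].

Step 3 — invert S. det(S) = 10.7·5.7 - (-2.8)² = 53.15.
  S^{-1} = (1/det) · [[d, -b], [-b, a]] = [[0.1072, 0.0527],
 [0.0527, 0.2013]].

Step 4 — quadratic form (x̄ - mu_0)^T · S^{-1} · (x̄ - mu_0):
  S^{-1} · (x̄ - mu_0) = (-0.1863, 0.6453),
  (x̄ - mu_0)^T · [...] = (-3.8)·(-0.1863) + (4.2)·(0.6453) = 3.4183.

Step 5 — scale by n: T² = 5 · 3.4183 = 17.0913.

T² ≈ 17.0913


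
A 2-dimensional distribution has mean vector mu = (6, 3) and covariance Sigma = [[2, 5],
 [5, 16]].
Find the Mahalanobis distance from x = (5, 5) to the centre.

Step 1 — centre the observation: (x - mu) = (-1, 2).

Step 2 — invert Sigma. det(Sigma) = 2·16 - (5)² = 7.
  Sigma^{-1} = (1/det) · [[d, -b], [-b, a]] = [[2.2857, -0.7143],
 [-0.7143, 0.2857]].

Step 3 — form the quadratic (x - mu)^T · Sigma^{-1} · (x - mu):
  Sigma^{-1} · (x - mu) = (-3.7143, 1.2857).
  (x - mu)^T · [Sigma^{-1} · (x - mu)] = (-1)·(-3.7143) + (2)·(1.2857) = 6.2857.

Step 4 — take square root: d = √(6.2857) ≈ 2.5071.

d(x, mu) = √(6.2857) ≈ 2.5071


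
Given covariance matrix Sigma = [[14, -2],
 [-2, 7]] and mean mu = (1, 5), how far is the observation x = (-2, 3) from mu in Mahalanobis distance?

Step 1 — centre the observation: (x - mu) = (-3, -2).

Step 2 — invert Sigma. det(Sigma) = 14·7 - (-2)² = 94.
  Sigma^{-1} = (1/det) · [[d, -b], [-b, a]] = [[0.0745, 0.0213],
 [0.0213, 0.1489]].

Step 3 — form the quadratic (x - mu)^T · Sigma^{-1} · (x - mu):
  Sigma^{-1} · (x - mu) = (-0.266, -0.3617).
  (x - mu)^T · [Sigma^{-1} · (x - mu)] = (-3)·(-0.266) + (-2)·(-0.3617) = 1.5213.

Step 4 — take square root: d = √(1.5213) ≈ 1.2334.

d(x, mu) = √(1.5213) ≈ 1.2334


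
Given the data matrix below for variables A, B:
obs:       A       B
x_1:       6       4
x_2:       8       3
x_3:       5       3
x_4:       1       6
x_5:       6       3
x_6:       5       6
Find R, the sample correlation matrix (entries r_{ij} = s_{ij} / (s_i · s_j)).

Step 1 — column means:
  mean(A) = (6 + 8 + 5 + 1 + 6 + 5) / 6 = 31/6 = 5.1667
  mean(B) = (4 + 3 + 3 + 6 + 3 + 6) / 6 = 25/6 = 4.1667

Step 2 — sample variances and covariances s[i,j] = (1/(n-1)) · Σ_k (x_{k,i} - mean_i) · (x_{k,j} - mean_j), with n-1 = 5:
  s[A,A] = ((0.8333)·(0.8333) + (2.8333)·(2.8333) + (-0.1667)·(-0.1667) + (-4.1667)·(-4.1667) + (0.8333)·(0.8333) + (-0.1667)·(-0.1667)) / 5 = 26.8333/5 = 5.3667
  s[A,B] = ((0.8333)·(-0.1667) + (2.8333)·(-1.1667) + (-0.1667)·(-1.1667) + (-4.1667)·(1.8333) + (0.8333)·(-1.1667) + (-0.1667)·(1.8333)) / 5 = -12.1667/5 = -2.4333
  s[B,B] = ((-0.1667)·(-0.1667) + (-1.1667)·(-1.1667) + (-1.1667)·(-1.1667) + (1.8333)·(1.8333) + (-1.1667)·(-1.1667) + (1.8333)·(1.8333)) / 5 = 10.8333/5 = 2.1667
  Sample standard deviations s_i = √(s[i,i]):
  s(A) = √(5.3667) = 2.3166
  s(B) = √(2.1667) = 1.472

Step 3 — r_{ij} = s_{ij} / (s_i · s_j):
  r[A,A] = 1 (diagonal).
  r[A,B] = -2.4333 / (2.3166 · 1.472) = -2.4333 / 3.41 = -0.7136
  r[B,B] = 1 (diagonal).

R is symmetric with unit diagonal. Assembling:

R = [[1, -0.7136],
 [-0.7136, 1]]


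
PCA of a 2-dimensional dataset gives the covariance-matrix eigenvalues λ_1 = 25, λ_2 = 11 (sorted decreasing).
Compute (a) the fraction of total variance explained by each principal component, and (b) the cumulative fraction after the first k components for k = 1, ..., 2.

Step 1 — total variance = trace(Sigma) = Σ λ_i = 25 + 11 = 36.

Step 2 — fraction explained by component i = λ_i / Σ λ:
  PC1: 25/36 = 0.6944
  PC2: 11/36 = 0.3056

Step 3 — cumulative fraction after k components = (λ_1 + ... + λ_k) / Σ λ:
  k = 1: 25/36 = 0.6944
  k = 2: (25 + 11)/36 = 36/36 = 1

Summary (fraction, with percent):

explained: PC1 0.6944 (69.44%), PC2 0.3056 (30.56%);  cumulative: 0.6944, 1


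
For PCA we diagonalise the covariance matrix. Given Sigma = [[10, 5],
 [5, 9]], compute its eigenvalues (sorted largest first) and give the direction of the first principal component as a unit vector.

Step 1 — characteristic polynomial of 2×2 Sigma:
  det(Sigma - λI) = λ² - trace · λ + det = 0.
  trace = 10 + 9 = 19, det = 10·9 - (5)² = 65.
Step 2 — discriminant:
  Δ = trace² - 4·det = 361 - 260 = 101.
Step 3 — eigenvalues:
  λ = (trace ± √Δ)/2 = (19 ± 10.0499)/2,
  λ_1 = 14.5249,  λ_2 = 4.4751.

Step 4 — unit eigenvector for λ_1: solve (Sigma - λ_1 I)v = 0. First row:
  (10 - 14.5249)·v_x + (5)·v_y = 0, i.e. (-4.5249)·v_x + (5)·v_y = 0,
  so v ∝ (b, λ_1 - a) = (5, 4.5249) = u.
  ||u|| = √((5)² + (4.5249)²) = √(45.4751) ≈ 6.7435,
  v_1 = u/||u|| ≈ (0.7415, 0.671) (||v_1|| = 1).

λ_1 = 14.5249,  λ_2 = 4.4751;  v_1 ≈ (0.7415, 0.671)


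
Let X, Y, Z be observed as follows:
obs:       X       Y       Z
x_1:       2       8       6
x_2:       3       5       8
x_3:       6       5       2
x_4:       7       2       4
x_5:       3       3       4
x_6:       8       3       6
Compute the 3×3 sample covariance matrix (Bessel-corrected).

Step 1 — column means:
  mean(X) = (2 + 3 + 6 + 7 + 3 + 8) / 6 = 29/6 = 4.8333
  mean(Y) = (8 + 5 + 5 + 2 + 3 + 3) / 6 = 26/6 = 4.3333
  mean(Z) = (6 + 8 + 2 + 4 + 4 + 6) / 6 = 30/6 = 5

Step 2 — sample covariance S[i,j] = (1/(n-1)) · Σ_k (x_{k,i} - mean_i) · (x_{k,j} - mean_j), with n-1 = 5.
  S[X,X] = ((-2.8333)·(-2.8333) + (-1.8333)·(-1.8333) + (1.1667)·(1.1667) + (2.1667)·(2.1667) + (-1.8333)·(-1.8333) + (3.1667)·(3.1667)) / 5 = 30.8333/5 = 6.1667
  S[X,Y] = ((-2.8333)·(3.6667) + (-1.8333)·(0.6667) + (1.1667)·(0.6667) + (2.1667)·(-2.3333) + (-1.8333)·(-1.3333) + (3.1667)·(-1.3333)) / 5 = -17.6667/5 = -3.5333
  S[X,Z] = ((-2.8333)·(1) + (-1.8333)·(3) + (1.1667)·(-3) + (2.1667)·(-1) + (-1.8333)·(-1) + (3.1667)·(1)) / 5 = -9/5 = -1.8
  S[Y,Y] = ((3.6667)·(3.6667) + (0.6667)·(0.6667) + (0.6667)·(0.6667) + (-2.3333)·(-2.3333) + (-1.3333)·(-1.3333) + (-1.3333)·(-1.3333)) / 5 = 23.3333/5 = 4.6667
  S[Y,Z] = ((3.6667)·(1) + (0.6667)·(3) + (0.6667)·(-3) + (-2.3333)·(-1) + (-1.3333)·(-1) + (-1.3333)·(1)) / 5 = 6/5 = 1.2
  S[Z,Z] = ((1)·(1) + (3)·(3) + (-3)·(-3) + (-1)·(-1) + (-1)·(-1) + (1)·(1)) / 5 = 22/5 = 4.4

S is symmetric (S[j,i] = S[i,j]). Assembling:

S = [[6.1667, -3.5333, -1.8],
 [-3.5333, 4.6667, 1.2],
 [-1.8, 1.2, 4.4]]


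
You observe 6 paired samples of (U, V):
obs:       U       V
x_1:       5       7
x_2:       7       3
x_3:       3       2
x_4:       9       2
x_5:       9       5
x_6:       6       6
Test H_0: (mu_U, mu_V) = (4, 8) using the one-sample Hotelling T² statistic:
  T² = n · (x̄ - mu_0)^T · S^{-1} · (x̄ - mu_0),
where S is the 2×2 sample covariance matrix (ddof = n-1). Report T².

Step 1 — sample mean vector:
  mean(U) = (5 + 7 + 3 + 9 + 9 + 6) / 6 = 39/6 = 6.5
  mean(V) = (7 + 3 + 2 + 2 + 5 + 6) / 6 = 25/6 = 4.1667
  x̄ = (6.5, 4.1667),  deviation x̄ - mu_0 = (6.5, 4.1667) - (4, 8) = (2.5, -3.8333).

Step 2 — sample covariance matrix, S[i,j] = (1/(n-1)) · Σ_k (x_{k,i} - mean_i) · (x_{k,j} - mean_j), divisor n-1 = 5:
  S[U,U] = ((-1.5)·(-1.5) + (0.5)·(0.5) + (-3.5)·(-3.5) + (2.5)·(2.5) + (2.5)·(2.5) + (-0.5)·(-0.5)) / 5 = 27.5/5 = 5.5
  S[U,V] = ((-1.5)·(2.8333) + (0.5)·(-1.1667) + (-3.5)·(-2.1667) + (2.5)·(-2.1667) + (2.5)·(0.8333) + (-0.5)·(1.8333)) / 5 = -1.5/5 = -0.3
  S[V,V] = ((2.8333)·(2.8333) + (-1.1667)·(-1.1667) + (-2.1667)·(-2.1667) + (-2.1667)·(-2.1667) + (0.8333)·(0.8333) + (1.8333)·(1.8333)) / 5 = 22.8333/5 = 4.5667
  S = [[5.5, -0.3],
 [-0.3, 4.5667]].

Step 3 — invert S. det(S) = 5.5·4.5667 - (-0.3)² = 25.0267.
  S^{-1} = (1/det) · [[d, -b], [-b, a]] = [[0.1825, 0.012],
 [0.012, 0.2198]].

Step 4 — quadratic form (x̄ - mu_0)^T · S^{-1} · (x̄ - mu_0):
  S^{-1} · (x̄ - mu_0) = (0.4102, -0.8125),
  (x̄ - mu_0)^T · [...] = (2.5)·(0.4102) + (-3.8333)·(-0.8125) = 4.14.

Step 5 — scale by n: T² = 6 · 4.14 = 24.8402.

T² ≈ 24.8402


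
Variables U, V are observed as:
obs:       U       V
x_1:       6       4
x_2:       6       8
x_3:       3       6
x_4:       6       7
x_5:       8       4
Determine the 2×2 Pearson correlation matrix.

Step 1 — column means:
  mean(U) = (6 + 6 + 3 + 6 + 8) / 5 = 29/5 = 5.8
  mean(V) = (4 + 8 + 6 + 7 + 4) / 5 = 29/5 = 5.8

Step 2 — sample variances and covariances s[i,j] = (1/(n-1)) · Σ_k (x_{k,i} - mean_i) · (x_{k,j} - mean_j), with n-1 = 4:
  s[U,U] = ((0.2)·(0.2) + (0.2)·(0.2) + (-2.8)·(-2.8) + (0.2)·(0.2) + (2.2)·(2.2)) / 4 = 12.8/4 = 3.2
  s[U,V] = ((0.2)·(-1.8) + (0.2)·(2.2) + (-2.8)·(0.2) + (0.2)·(1.2) + (2.2)·(-1.8)) / 4 = -4.2/4 = -1.05
  s[V,V] = ((-1.8)·(-1.8) + (2.2)·(2.2) + (0.2)·(0.2) + (1.2)·(1.2) + (-1.8)·(-1.8)) / 4 = 12.8/4 = 3.2
  Sample standard deviations s_i = √(s[i,i]):
  s(U) = √(3.2) = 1.7889
  s(V) = √(3.2) = 1.7889

Step 3 — r_{ij} = s_{ij} / (s_i · s_j):
  r[U,U] = 1 (diagonal).
  r[U,V] = -1.05 / (1.7889 · 1.7889) = -1.05 / 3.2 = -0.3281
  r[V,V] = 1 (diagonal).

R is symmetric with unit diagonal. Assembling:

R = [[1, -0.3281],
 [-0.3281, 1]]


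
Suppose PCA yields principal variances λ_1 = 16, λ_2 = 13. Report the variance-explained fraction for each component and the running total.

Step 1 — total variance = trace(Sigma) = Σ λ_i = 16 + 13 = 29.

Step 2 — fraction explained by component i = λ_i / Σ λ:
  PC1: 16/29 = 0.5517
  PC2: 13/29 = 0.4483

Step 3 — cumulative fraction after k components = (λ_1 + ... + λ_k) / Σ λ:
  k = 1: 16/29 = 0.5517
  k = 2: (16 + 13)/29 = 29/29 = 1

Summary (fraction, with percent):

explained: PC1 0.5517 (55.17%), PC2 0.4483 (44.83%);  cumulative: 0.5517, 1


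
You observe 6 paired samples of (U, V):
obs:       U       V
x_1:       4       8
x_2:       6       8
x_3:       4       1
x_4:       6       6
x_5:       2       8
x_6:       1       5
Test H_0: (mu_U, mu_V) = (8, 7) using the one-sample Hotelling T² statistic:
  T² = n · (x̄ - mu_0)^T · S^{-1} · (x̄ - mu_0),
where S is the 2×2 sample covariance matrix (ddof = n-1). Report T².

Step 1 — sample mean vector:
  mean(U) = (4 + 6 + 4 + 6 + 2 + 1) / 6 = 23/6 = 3.8333
  mean(V) = (8 + 8 + 1 + 6 + 8 + 5) / 6 = 36/6 = 6
  x̄ = (3.8333, 6),  deviation x̄ - mu_0 = (3.8333, 6) - (8, 7) = (-4.1667, -1).

Step 2 — sample covariance matrix, S[i,j] = (1/(n-1)) · Σ_k (x_{k,i} - mean_i) · (x_{k,j} - mean_j), divisor n-1 = 5:
  S[U,U] = ((0.1667)·(0.1667) + (2.1667)·(2.1667) + (0.1667)·(0.1667) + (2.1667)·(2.1667) + (-1.8333)·(-1.8333) + (-2.8333)·(-2.8333)) / 5 = 20.8333/5 = 4.1667
  S[U,V] = ((0.1667)·(2) + (2.1667)·(2) + (0.1667)·(-5) + (2.1667)·(0) + (-1.8333)·(2) + (-2.8333)·(-1)) / 5 = 3/5 = 0.6
  S[V,V] = ((2)·(2) + (2)·(2) + (-5)·(-5) + (0)·(0) + (2)·(2) + (-1)·(-1)) / 5 = 38/5 = 7.6
  S = [[4.1667, 0.6],
 [0.6, 7.6]].

Step 3 — invert S. det(S) = 4.1667·7.6 - (0.6)² = 31.3067.
  S^{-1} = (1/det) · [[d, -b], [-b, a]] = [[0.2428, -0.0192],
 [-0.0192, 0.1331]].

Step 4 — quadratic form (x̄ - mu_0)^T · S^{-1} · (x̄ - mu_0):
  S^{-1} · (x̄ - mu_0) = (-0.9923, -0.0532),
  (x̄ - mu_0)^T · [...] = (-4.1667)·(-0.9923) + (-1)·(-0.0532) = 4.188.

Step 5 — scale by n: T² = 6 · 4.188 = 25.1278.

T² ≈ 25.1278


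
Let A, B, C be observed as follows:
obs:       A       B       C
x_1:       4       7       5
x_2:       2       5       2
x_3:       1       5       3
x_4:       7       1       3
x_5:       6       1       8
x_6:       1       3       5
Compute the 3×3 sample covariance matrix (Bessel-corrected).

Step 1 — column means:
  mean(A) = (4 + 2 + 1 + 7 + 6 + 1) / 6 = 21/6 = 3.5
  mean(B) = (7 + 5 + 5 + 1 + 1 + 3) / 6 = 22/6 = 3.6667
  mean(C) = (5 + 2 + 3 + 3 + 8 + 5) / 6 = 26/6 = 4.3333

Step 2 — sample covariance S[i,j] = (1/(n-1)) · Σ_k (x_{k,i} - mean_i) · (x_{k,j} - mean_j), with n-1 = 5.
  S[A,A] = ((0.5)·(0.5) + (-1.5)·(-1.5) + (-2.5)·(-2.5) + (3.5)·(3.5) + (2.5)·(2.5) + (-2.5)·(-2.5)) / 5 = 33.5/5 = 6.7
  S[A,B] = ((0.5)·(3.3333) + (-1.5)·(1.3333) + (-2.5)·(1.3333) + (3.5)·(-2.6667) + (2.5)·(-2.6667) + (-2.5)·(-0.6667)) / 5 = -18/5 = -3.6
  S[A,C] = ((0.5)·(0.6667) + (-1.5)·(-2.3333) + (-2.5)·(-1.3333) + (3.5)·(-1.3333) + (2.5)·(3.6667) + (-2.5)·(0.6667)) / 5 = 10/5 = 2
  S[B,B] = ((3.3333)·(3.3333) + (1.3333)·(1.3333) + (1.3333)·(1.3333) + (-2.6667)·(-2.6667) + (-2.6667)·(-2.6667) + (-0.6667)·(-0.6667)) / 5 = 29.3333/5 = 5.8667
  S[B,C] = ((3.3333)·(0.6667) + (1.3333)·(-2.3333) + (1.3333)·(-1.3333) + (-2.6667)·(-1.3333) + (-2.6667)·(3.6667) + (-0.6667)·(0.6667)) / 5 = -9.3333/5 = -1.8667
  S[C,C] = ((0.6667)·(0.6667) + (-2.3333)·(-2.3333) + (-1.3333)·(-1.3333) + (-1.3333)·(-1.3333) + (3.6667)·(3.6667) + (0.6667)·(0.6667)) / 5 = 23.3333/5 = 4.6667

S is symmetric (S[j,i] = S[i,j]). Assembling:

S = [[6.7, -3.6, 2],
 [-3.6, 5.8667, -1.8667],
 [2, -1.8667, 4.6667]]


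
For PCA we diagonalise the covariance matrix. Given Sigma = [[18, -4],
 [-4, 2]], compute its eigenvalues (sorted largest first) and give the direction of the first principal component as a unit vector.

Step 1 — characteristic polynomial of 2×2 Sigma:
  det(Sigma - λI) = λ² - trace · λ + det = 0.
  trace = 18 + 2 = 20, det = 18·2 - (-4)² = 20.
Step 2 — discriminant:
  Δ = trace² - 4·det = 400 - 80 = 320.
Step 3 — eigenvalues:
  λ = (trace ± √Δ)/2 = (20 ± 17.8885)/2,
  λ_1 = 18.9443,  λ_2 = 1.0557.

Step 4 — unit eigenvector for λ_1: solve (Sigma - λ_1 I)v = 0. First row:
  (18 - 18.9443)·v_x + (-4)·v_y = 0, i.e. (-0.9443)·v_x + (-4)·v_y = 0,
  so v ∝ (b, λ_1 - a) = (-4, 0.9443); multiply by -1 so the first entry is positive: u = (4, -0.9443).
  ||u|| = √((4)² + (-0.9443)²) = √(16.8916) ≈ 4.1099,
  v_1 = u/||u|| ≈ (0.9732, -0.2298) (||v_1|| = 1).

λ_1 = 18.9443,  λ_2 = 1.0557;  v_1 ≈ (0.9732, -0.2298)


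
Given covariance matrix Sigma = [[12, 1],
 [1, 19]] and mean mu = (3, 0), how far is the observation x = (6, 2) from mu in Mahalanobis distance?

Step 1 — centre the observation: (x - mu) = (3, 2).

Step 2 — invert Sigma. det(Sigma) = 12·19 - (1)² = 227.
  Sigma^{-1} = (1/det) · [[d, -b], [-b, a]] = [[0.0837, -0.0044],
 [-0.0044, 0.0529]].

Step 3 — form the quadratic (x - mu)^T · Sigma^{-1} · (x - mu):
  Sigma^{-1} · (x - mu) = (0.2423, 0.0925).
  (x - mu)^T · [Sigma^{-1} · (x - mu)] = (3)·(0.2423) + (2)·(0.0925) = 0.9119.

Step 4 — take square root: d = √(0.9119) ≈ 0.9549.

d(x, mu) = √(0.9119) ≈ 0.9549


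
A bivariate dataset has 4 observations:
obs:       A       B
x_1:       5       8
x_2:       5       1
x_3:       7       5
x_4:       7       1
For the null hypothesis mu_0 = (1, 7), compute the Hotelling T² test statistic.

Step 1 — sample mean vector:
  mean(A) = (5 + 5 + 7 + 7) / 4 = 24/4 = 6
  mean(B) = (8 + 1 + 5 + 1) / 4 = 15/4 = 3.75
  x̄ = (6, 3.75),  deviation x̄ - mu_0 = (6, 3.75) - (1, 7) = (5, -3.25).

Step 2 — sample covariance matrix, S[i,j] = (1/(n-1)) · Σ_k (x_{k,i} - mean_i) · (x_{k,j} - mean_j), divisor n-1 = 3:
  S[A,A] = ((-1)·(-1) + (-1)·(-1) + (1)·(1) + (1)·(1)) / 3 = 4/3 = 1.3333
  S[A,B] = ((-1)·(4.25) + (-1)·(-2.75) + (1)·(1.25) + (1)·(-2.75)) / 3 = -3/3 = -1
  S[B,B] = ((4.25)·(4.25) + (-2.75)·(-2.75) + (1.25)·(1.25) + (-2.75)·(-2.75)) / 3 = 34.75/3 = 11.5833
  S = [[1.3333, -1],
 [-1, 11.5833]].

Step 3 — invert S. det(S) = 1.3333·11.5833 - (-1)² = 14.4444.
  S^{-1} = (1/det) · [[d, -b], [-b, a]] = [[0.8019, 0.0692],
 [0.0692, 0.0923]].

Step 4 — quadratic form (x̄ - mu_0)^T · S^{-1} · (x̄ - mu_0):
  S^{-1} · (x̄ - mu_0) = (3.7846, 0.0462),
  (x̄ - mu_0)^T · [...] = (5)·(3.7846) + (-3.25)·(0.0462) = 18.7731.

Step 5 — scale by n: T² = 4 · 18.7731 = 75.0923.

T² ≈ 75.0923


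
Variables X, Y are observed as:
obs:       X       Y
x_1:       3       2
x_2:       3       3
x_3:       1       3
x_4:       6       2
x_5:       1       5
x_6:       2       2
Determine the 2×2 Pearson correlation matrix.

Step 1 — column means:
  mean(X) = (3 + 3 + 1 + 6 + 1 + 2) / 6 = 16/6 = 2.6667
  mean(Y) = (2 + 3 + 3 + 2 + 5 + 2) / 6 = 17/6 = 2.8333

Step 2 — sample variances and covariances s[i,j] = (1/(n-1)) · Σ_k (x_{k,i} - mean_i) · (x_{k,j} - mean_j), with n-1 = 5:
  s[X,X] = ((0.3333)·(0.3333) + (0.3333)·(0.3333) + (-1.6667)·(-1.6667) + (3.3333)·(3.3333) + (-1.6667)·(-1.6667) + (-0.6667)·(-0.6667)) / 5 = 17.3333/5 = 3.4667
  s[X,Y] = ((0.3333)·(-0.8333) + (0.3333)·(0.1667) + (-1.6667)·(0.1667) + (3.3333)·(-0.8333) + (-1.6667)·(2.1667) + (-0.6667)·(-0.8333)) / 5 = -6.3333/5 = -1.2667
  s[Y,Y] = ((-0.8333)·(-0.8333) + (0.1667)·(0.1667) + (0.1667)·(0.1667) + (-0.8333)·(-0.8333) + (2.1667)·(2.1667) + (-0.8333)·(-0.8333)) / 5 = 6.8333/5 = 1.3667
  Sample standard deviations s_i = √(s[i,i]):
  s(X) = √(3.4667) = 1.8619
  s(Y) = √(1.3667) = 1.169

Step 3 — r_{ij} = s_{ij} / (s_i · s_j):
  r[X,X] = 1 (diagonal).
  r[X,Y] = -1.2667 / (1.8619 · 1.169) = -1.2667 / 2.1766 = -0.5819
  r[Y,Y] = 1 (diagonal).

R is symmetric with unit diagonal. Assembling:

R = [[1, -0.5819],
 [-0.5819, 1]]


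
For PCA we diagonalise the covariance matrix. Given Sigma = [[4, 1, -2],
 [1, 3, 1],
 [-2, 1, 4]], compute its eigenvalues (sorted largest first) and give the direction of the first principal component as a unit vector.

Step 1 — characteristic polynomial p(λ) = det(λI - Sigma) = λ³ - tr·λ² + c_1·λ - det, where tr = trace, c_1 = sum of the principal 2×2 minors, det = det(Sigma):
  tr = 4 + 3 + 4 = 11,
  c_1 = (4·3 - (1)²) + (4·4 - (-2)²) + (3·4 - (1)²) = 11 + 12 + 11 = 34,
  det = 4·(3·4 - (1)²) - (1)·((1)·4 - (1)·(-2)) + (-2)·((1)·(1) - 3·(-2)) = 4·(11) - (1)·(6) + (-2)·(7) = 24.
  So p(λ) = λ³ - 11λ² + 34λ - 24.
Step 2 — look for an integer root (rational root theorem: any rational root is an integer divisor of 24). Testing λ = 1:
  p(1) = 1 - 11 + 34 - 24 = 0  ✓
  Dividing out (λ - 1): p(λ) = (λ - 1)(λ² - 10λ + 24).
Step 3 — remaining eigenvalues from the quadratic λ² - 10λ + 24 = 0:
  Δ = 10² - 4·24 = 100 - 96 = 4,  λ = (10 ± √4)/2 = (10 ± 2)/2 = 6 or 4.
  Sorted: λ_1 = 6,  λ_2 = 4,  λ_3 = 1  (check: sum = 11 = tr ✓).

Step 4 — unit eigenvector for λ_1 = 6: v spans the null space of (Sigma - λ_1 I), whose rows are
  r_1 = (-2, 1, -2),  r_2 = (1, -3, 1),  r_3 = (-2, 1, -2).
  v is orthogonal to every row, so take v ∝ r_1 × r_2 = ((1)·(1) - (-2)·(-3), (-2)·(1) - (-2)·(1), (-2)·(-3) - (1)·(1)) = (-5, 0, 5).
  Rescale (divide by 5; multiply by -1 so the first nonzero entry is positive): u = (1, 0, -1).
  ||u|| = √((1)² + (0)² + (-1)²) = √(2) ≈ 1.4142,  v_1 = u/||u|| ≈ (0.7071, 0, -0.7071) (||v_1|| = 1).

λ_1 = 6,  λ_2 = 4,  λ_3 = 1;  v_1 ≈ (0.7071, 0, -0.7071)


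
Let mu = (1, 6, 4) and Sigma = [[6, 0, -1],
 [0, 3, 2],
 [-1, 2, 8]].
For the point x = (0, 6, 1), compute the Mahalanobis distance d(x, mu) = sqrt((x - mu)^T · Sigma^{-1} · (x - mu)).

Step 1 — centre the observation: (x - mu) = (-1, 0, -3).

Step 2 — invert Sigma (cofactor / det for 3×3, or solve directly):
  Sigma^{-1} = [[0.1709, -0.0171, 0.0256],
 [-0.0171, 0.4017, -0.1026],
 [0.0256, -0.1026, 0.1538]].

Step 3 — form the quadratic (x - mu)^T · Sigma^{-1} · (x - mu):
  Sigma^{-1} · (x - mu) = (-0.2479, 0.3248, -0.4872).
  (x - mu)^T · [Sigma^{-1} · (x - mu)] = (-1)·(-0.2479) + (0)·(0.3248) + (-3)·(-0.4872) = 1.7094.

Step 4 — take square root: d = √(1.7094) ≈ 1.3074.

d(x, mu) = √(1.7094) ≈ 1.3074


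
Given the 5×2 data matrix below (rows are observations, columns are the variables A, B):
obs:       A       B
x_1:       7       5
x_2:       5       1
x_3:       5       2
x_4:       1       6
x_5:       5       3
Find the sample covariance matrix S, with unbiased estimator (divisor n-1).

Step 1 — column means:
  mean(A) = (7 + 5 + 5 + 1 + 5) / 5 = 23/5 = 4.6
  mean(B) = (5 + 1 + 2 + 6 + 3) / 5 = 17/5 = 3.4

Step 2 — sample covariance S[i,j] = (1/(n-1)) · Σ_k (x_{k,i} - mean_i) · (x_{k,j} - mean_j), with n-1 = 4.
  S[A,A] = ((2.4)·(2.4) + (0.4)·(0.4) + (0.4)·(0.4) + (-3.6)·(-3.6) + (0.4)·(0.4)) / 4 = 19.2/4 = 4.8
  S[A,B] = ((2.4)·(1.6) + (0.4)·(-2.4) + (0.4)·(-1.4) + (-3.6)·(2.6) + (0.4)·(-0.4)) / 4 = -7.2/4 = -1.8
  S[B,B] = ((1.6)·(1.6) + (-2.4)·(-2.4) + (-1.4)·(-1.4) + (2.6)·(2.6) + (-0.4)·(-0.4)) / 4 = 17.2/4 = 4.3

S is symmetric (S[j,i] = S[i,j]). Assembling:

S = [[4.8, -1.8],
 [-1.8, 4.3]]


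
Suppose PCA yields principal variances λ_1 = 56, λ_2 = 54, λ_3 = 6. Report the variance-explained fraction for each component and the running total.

Step 1 — total variance = trace(Sigma) = Σ λ_i = 56 + 54 + 6 = 116.

Step 2 — fraction explained by component i = λ_i / Σ λ:
  PC1: 56/116 = 0.4828
  PC2: 54/116 = 0.4655
  PC3: 6/116 = 0.0517

Step 3 — cumulative fraction after k components = (λ_1 + ... + λ_k) / Σ λ:
  k = 1: 56/116 = 0.4828
  k = 2: (56 + 54)/116 = 110/116 = 0.9483
  k = 3: (56 + 54 + 6)/116 = 116/116 = 1

Summary (fraction, with percent):

explained: PC1 0.4828 (48.28%), PC2 0.4655 (46.55%), PC3 0.0517 (5.17%);  cumulative: 0.4828, 0.9483, 1


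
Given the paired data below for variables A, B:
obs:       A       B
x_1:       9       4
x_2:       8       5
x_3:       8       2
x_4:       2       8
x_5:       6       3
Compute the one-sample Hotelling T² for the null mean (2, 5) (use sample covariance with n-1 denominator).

Step 1 — sample mean vector:
  mean(A) = (9 + 8 + 8 + 2 + 6) / 5 = 33/5 = 6.6
  mean(B) = (4 + 5 + 2 + 8 + 3) / 5 = 22/5 = 4.4
  x̄ = (6.6, 4.4),  deviation x̄ - mu_0 = (6.6, 4.4) - (2, 5) = (4.6, -0.6).

Step 2 — sample covariance matrix, S[i,j] = (1/(n-1)) · Σ_k (x_{k,i} - mean_i) · (x_{k,j} - mean_j), divisor n-1 = 4:
  S[A,A] = ((2.4)·(2.4) + (1.4)·(1.4) + (1.4)·(1.4) + (-4.6)·(-4.6) + (-0.6)·(-0.6)) / 4 = 31.2/4 = 7.8
  S[A,B] = ((2.4)·(-0.4) + (1.4)·(0.6) + (1.4)·(-2.4) + (-4.6)·(3.6) + (-0.6)·(-1.4)) / 4 = -19.2/4 = -4.8
  S[B,B] = ((-0.4)·(-0.4) + (0.6)·(0.6) + (-2.4)·(-2.4) + (3.6)·(3.6) + (-1.4)·(-1.4)) / 4 = 21.2/4 = 5.3
  S = [[7.8, -4.8],
 [-4.8, 5.3]].

Step 3 — invert S. det(S) = 7.8·5.3 - (-4.8)² = 18.3.
  S^{-1} = (1/det) · [[d, -b], [-b, a]] = [[0.2896, 0.2623],
 [0.2623, 0.4262]].

Step 4 — quadratic form (x̄ - mu_0)^T · S^{-1} · (x̄ - mu_0):
  S^{-1} · (x̄ - mu_0) = (1.1749, 0.9508),
  (x̄ - mu_0)^T · [...] = (4.6)·(1.1749) + (-0.6)·(0.9508) = 4.8339.

Step 5 — scale by n: T² = 5 · 4.8339 = 24.1694.

T² ≈ 24.1694


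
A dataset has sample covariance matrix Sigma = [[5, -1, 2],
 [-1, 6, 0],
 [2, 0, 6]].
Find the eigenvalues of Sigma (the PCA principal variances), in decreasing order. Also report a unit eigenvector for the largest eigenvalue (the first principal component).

Step 1 — characteristic polynomial p(λ) = det(λI - Sigma) = λ³ - tr·λ² + c_1·λ - det, where tr = trace, c_1 = sum of the principal 2×2 minors, det = det(Sigma):
  tr = 5 + 6 + 6 = 17,
  c_1 = (5·6 - (-1)²) + (5·6 - (2)²) + (6·6 - (0)²) = 29 + 26 + 36 = 91,
  det = 5·(6·6 - (0)²) - (-1)·((-1)·6 - (0)·(2)) + (2)·((-1)·(0) - 6·(2)) = 5·(36) - (-1)·(-6) + (2)·(-12) = 150.
  So p(λ) = λ³ - 17λ² + 91λ - 150.
Step 2 — look for an integer root (rational root theorem: any rational root is an integer divisor of 150). Testing λ = 6:
  p(6) = 216 - 612 + 546 - 150 = 0  ✓
  Dividing out (λ - 6): p(λ) = (λ - 6)(λ² - 11λ + 25).
Step 3 — remaining eigenvalues from the quadratic λ² - 11λ + 25 = 0:
  Δ = 11² - 4·25 = 121 - 100 = 21,  λ = (11 ± √21)/2 = (11 ± 4.5826)/2 ≈ 7.7913 or 3.2087.
  Sorted: λ_1 = 7.7913,  λ_2 = 6,  λ_3 = 3.2087  (check: sum = 17 = tr ✓).

Step 4 — unit eigenvector for λ_1 ≈ 7.7913: v spans the null space of (Sigma - λ_1 I), whose rows are
  r_1 = (-2.7913, -1, 2),  r_2 = (-1, -1.7913, 0),  r_3 = (2, 0, -1.7913).
  v is orthogonal to every row, so take v ∝ r_1 × r_2 = ((-1)·(0) - (2)·(-1.7913), (2)·(-1) - (-2.7913)·(0), (-2.7913)·(-1.7913) - (-1)·(-1)) ≈ (3.5826, -2, 4).
  Let u = (3.5826, -2, 4).
  ||u|| = √((3.5826)² + (-2)² + (4)²) = √(32.8348) ≈ 5.7302,  v_1 = u/||u|| ≈ (0.6252, -0.349, 0.6981) (||v_1|| = 1).

λ_1 = 7.7913,  λ_2 = 6,  λ_3 = 3.2087;  v_1 ≈ (0.6252, -0.349, 0.6981)


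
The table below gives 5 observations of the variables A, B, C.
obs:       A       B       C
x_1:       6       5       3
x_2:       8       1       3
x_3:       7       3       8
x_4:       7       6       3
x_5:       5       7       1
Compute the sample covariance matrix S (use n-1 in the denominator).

Step 1 — column means:
  mean(A) = (6 + 8 + 7 + 7 + 5) / 5 = 33/5 = 6.6
  mean(B) = (5 + 1 + 3 + 6 + 7) / 5 = 22/5 = 4.4
  mean(C) = (3 + 3 + 8 + 3 + 1) / 5 = 18/5 = 3.6

Step 2 — sample covariance S[i,j] = (1/(n-1)) · Σ_k (x_{k,i} - mean_i) · (x_{k,j} - mean_j), with n-1 = 4.
  S[A,A] = ((-0.6)·(-0.6) + (1.4)·(1.4) + (0.4)·(0.4) + (0.4)·(0.4) + (-1.6)·(-1.6)) / 4 = 5.2/4 = 1.3
  S[A,B] = ((-0.6)·(0.6) + (1.4)·(-3.4) + (0.4)·(-1.4) + (0.4)·(1.6) + (-1.6)·(2.6)) / 4 = -9.2/4 = -2.3
  S[A,C] = ((-0.6)·(-0.6) + (1.4)·(-0.6) + (0.4)·(4.4) + (0.4)·(-0.6) + (-1.6)·(-2.6)) / 4 = 5.2/4 = 1.3
  S[B,B] = ((0.6)·(0.6) + (-3.4)·(-3.4) + (-1.4)·(-1.4) + (1.6)·(1.6) + (2.6)·(2.6)) / 4 = 23.2/4 = 5.8
  S[B,C] = ((0.6)·(-0.6) + (-3.4)·(-0.6) + (-1.4)·(4.4) + (1.6)·(-0.6) + (2.6)·(-2.6)) / 4 = -12.2/4 = -3.05
  S[C,C] = ((-0.6)·(-0.6) + (-0.6)·(-0.6) + (4.4)·(4.4) + (-0.6)·(-0.6) + (-2.6)·(-2.6)) / 4 = 27.2/4 = 6.8

S is symmetric (S[j,i] = S[i,j]). Assembling:

S = [[1.3, -2.3, 1.3],
 [-2.3, 5.8, -3.05],
 [1.3, -3.05, 6.8]]


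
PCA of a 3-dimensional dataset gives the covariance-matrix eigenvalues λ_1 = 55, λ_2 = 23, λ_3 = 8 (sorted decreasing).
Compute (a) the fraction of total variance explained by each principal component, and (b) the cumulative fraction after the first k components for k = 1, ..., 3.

Step 1 — total variance = trace(Sigma) = Σ λ_i = 55 + 23 + 8 = 86.

Step 2 — fraction explained by component i = λ_i / Σ λ:
  PC1: 55/86 = 0.6395
  PC2: 23/86 = 0.2674
  PC3: 8/86 = 0.093

Step 3 — cumulative fraction after k components = (λ_1 + ... + λ_k) / Σ λ:
  k = 1: 55/86 = 0.6395
  k = 2: (55 + 23)/86 = 78/86 = 0.907
  k = 3: (55 + 23 + 8)/86 = 86/86 = 1

Summary (fraction, with percent):

explained: PC1 0.6395 (63.95%), PC2 0.2674 (26.74%), PC3 0.093 (9.3%);  cumulative: 0.6395, 0.907, 1


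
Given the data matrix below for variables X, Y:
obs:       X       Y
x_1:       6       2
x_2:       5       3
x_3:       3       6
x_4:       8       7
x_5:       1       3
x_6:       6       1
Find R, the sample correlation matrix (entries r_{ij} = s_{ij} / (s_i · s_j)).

Step 1 — column means:
  mean(X) = (6 + 5 + 3 + 8 + 1 + 6) / 6 = 29/6 = 4.8333
  mean(Y) = (2 + 3 + 6 + 7 + 3 + 1) / 6 = 22/6 = 3.6667

Step 2 — sample variances and covariances s[i,j] = (1/(n-1)) · Σ_k (x_{k,i} - mean_i) · (x_{k,j} - mean_j), with n-1 = 5:
  s[X,X] = ((1.1667)·(1.1667) + (0.1667)·(0.1667) + (-1.8333)·(-1.8333) + (3.1667)·(3.1667) + (-3.8333)·(-3.8333) + (1.1667)·(1.1667)) / 5 = 30.8333/5 = 6.1667
  s[X,Y] = ((1.1667)·(-1.6667) + (0.1667)·(-0.6667) + (-1.8333)·(2.3333) + (3.1667)·(3.3333) + (-3.8333)·(-0.6667) + (1.1667)·(-2.6667)) / 5 = 3.6667/5 = 0.7333
  s[Y,Y] = ((-1.6667)·(-1.6667) + (-0.6667)·(-0.6667) + (2.3333)·(2.3333) + (3.3333)·(3.3333) + (-0.6667)·(-0.6667) + (-2.6667)·(-2.6667)) / 5 = 27.3333/5 = 5.4667
  Sample standard deviations s_i = √(s[i,i]):
  s(X) = √(6.1667) = 2.4833
  s(Y) = √(5.4667) = 2.3381

Step 3 — r_{ij} = s_{ij} / (s_i · s_j):
  r[X,X] = 1 (diagonal).
  r[X,Y] = 0.7333 / (2.4833 · 2.3381) = 0.7333 / 5.8061 = 0.1263
  r[Y,Y] = 1 (diagonal).

R is symmetric with unit diagonal. Assembling:

R = [[1, 0.1263],
 [0.1263, 1]]


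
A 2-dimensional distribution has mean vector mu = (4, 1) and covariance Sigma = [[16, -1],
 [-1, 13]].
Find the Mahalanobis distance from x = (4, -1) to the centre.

Step 1 — centre the observation: (x - mu) = (0, -2).

Step 2 — invert Sigma. det(Sigma) = 16·13 - (-1)² = 207.
  Sigma^{-1} = (1/det) · [[d, -b], [-b, a]] = [[0.0628, 0.0048],
 [0.0048, 0.0773]].

Step 3 — form the quadratic (x - mu)^T · Sigma^{-1} · (x - mu):
  Sigma^{-1} · (x - mu) = (-0.0097, -0.1546).
  (x - mu)^T · [Sigma^{-1} · (x - mu)] = (0)·(-0.0097) + (-2)·(-0.1546) = 0.3092.

Step 4 — take square root: d = √(0.3092) ≈ 0.556.

d(x, mu) = √(0.3092) ≈ 0.556


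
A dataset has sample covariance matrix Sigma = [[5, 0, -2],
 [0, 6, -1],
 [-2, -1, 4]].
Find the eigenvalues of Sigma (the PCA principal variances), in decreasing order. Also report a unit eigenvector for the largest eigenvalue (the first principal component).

Step 1 — characteristic polynomial p(λ) = det(λI - Sigma) = λ³ - tr·λ² + c_1·λ - det, where tr = trace, c_1 = sum of the principal 2×2 minors, det = det(Sigma):
  tr = 5 + 6 + 4 = 15,
  c_1 = (5·6 - (0)²) + (5·4 - (-2)²) + (6·4 - (-1)²) = 30 + 16 + 23 = 69,
  det = 5·(6·4 - (-1)²) - (0)·((0)·4 - (-1)·(-2)) + (-2)·((0)·(-1) - 6·(-2)) = 5·(23) - (0)·(-2) + (-2)·(12) = 91.
  So p(λ) = λ³ - 15λ² + 69λ - 91.
Step 2 — look for an integer root (rational root theorem: any rational root is an integer divisor of 91). Testing λ = 7:
  p(7) = 343 - 735 + 483 - 91 = 0  ✓
  Dividing out (λ - 7): p(λ) = (λ - 7)(λ² - 8λ + 13).
Step 3 — remaining eigenvalues from the quadratic λ² - 8λ + 13 = 0:
  Δ = 8² - 4·13 = 64 - 52 = 12,  λ = (8 ± √12)/2 = (8 ± 3.4641)/2 ≈ 5.7321 or 2.2679.
  Sorted: λ_1 = 7,  λ_2 = 5.7321,  λ_3 = 2.2679  (check: sum = 15 = tr ✓).

Step 4 — unit eigenvector for λ_1 = 7: v spans the null space of (Sigma - λ_1 I), whose rows are
  r_1 = (-2, 0, -2),  r_2 = (0, -1, -1),  r_3 = (-2, -1, -3).
  v is orthogonal to every row, so take v ∝ r_1 × r_2 = ((0)·(-1) - (-2)·(-1), (-2)·(0) - (-2)·(-1), (-2)·(-1) - (0)·(0)) = (-2, -2, 2).
  Rescale (divide by 2; multiply by -1 so the first nonzero entry is positive): u = (1, 1, -1).
  ||u|| = √((1)² + (1)² + (-1)²) = √(3) ≈ 1.7321,  v_1 = u/||u|| ≈ (0.5774, 0.5774, -0.5774) (||v_1|| = 1).

λ_1 = 7,  λ_2 = 5.7321,  λ_3 = 2.2679;  v_1 ≈ (0.5774, 0.5774, -0.5774)


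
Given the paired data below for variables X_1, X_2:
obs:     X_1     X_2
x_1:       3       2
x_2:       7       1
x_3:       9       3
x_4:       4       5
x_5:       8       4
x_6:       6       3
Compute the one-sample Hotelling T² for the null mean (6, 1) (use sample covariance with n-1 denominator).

Step 1 — sample mean vector:
  mean(X_1) = (3 + 7 + 9 + 4 + 8 + 6) / 6 = 37/6 = 6.1667
  mean(X_2) = (2 + 1 + 3 + 5 + 4 + 3) / 6 = 18/6 = 3
  x̄ = (6.1667, 3),  deviation x̄ - mu_0 = (6.1667, 3) - (6, 1) = (0.1667, 2).

Step 2 — sample covariance matrix, S[i,j] = (1/(n-1)) · Σ_k (x_{k,i} - mean_i) · (x_{k,j} - mean_j), divisor n-1 = 5:
  S[X_1,X_1] = ((-3.1667)·(-3.1667) + (0.8333)·(0.8333) + (2.8333)·(2.8333) + (-2.1667)·(-2.1667) + (1.8333)·(1.8333) + (-0.1667)·(-0.1667)) / 5 = 26.8333/5 = 5.3667
  S[X_1,X_2] = ((-3.1667)·(-1) + (0.8333)·(-2) + (2.8333)·(0) + (-2.1667)·(2) + (1.8333)·(1) + (-0.1667)·(0)) / 5 = -1/5 = -0.2
  S[X_2,X_2] = ((-1)·(-1) + (-2)·(-2) + (0)·(0) + (2)·(2) + (1)·(1) + (0)·(0)) / 5 = 10/5 = 2
  S = [[5.3667, -0.2],
 [-0.2, 2]].

Step 3 — invert S. det(S) = 5.3667·2 - (-0.2)² = 10.6933.
  S^{-1} = (1/det) · [[d, -b], [-b, a]] = [[0.187, 0.0187],
 [0.0187, 0.5019]].

Step 4 — quadratic form (x̄ - mu_0)^T · S^{-1} · (x̄ - mu_0):
  S^{-1} · (x̄ - mu_0) = (0.0686, 1.0069),
  (x̄ - mu_0)^T · [...] = (0.1667)·(0.0686) + (2)·(1.0069) = 2.0251.

Step 5 — scale by n: T² = 6 · 2.0251 = 12.1509.

T² ≈ 12.1509


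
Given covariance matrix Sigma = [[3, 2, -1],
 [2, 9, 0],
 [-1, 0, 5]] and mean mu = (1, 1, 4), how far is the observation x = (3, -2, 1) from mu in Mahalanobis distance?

Step 1 — centre the observation: (x - mu) = (2, -3, -3).

Step 2 — invert Sigma (cofactor / det for 3×3, or solve directly):
  Sigma^{-1} = [[0.4245, -0.0943, 0.0849],
 [-0.0943, 0.1321, -0.0189],
 [0.0849, -0.0189, 0.217]].

Step 3 — form the quadratic (x - mu)^T · Sigma^{-1} · (x - mu):
  Sigma^{-1} · (x - mu) = (0.8774, -0.5283, -0.4245).
  (x - mu)^T · [Sigma^{-1} · (x - mu)] = (2)·(0.8774) + (-3)·(-0.5283) + (-3)·(-0.4245) = 4.6132.

Step 4 — take square root: d = √(4.6132) ≈ 2.1478.

d(x, mu) = √(4.6132) ≈ 2.1478


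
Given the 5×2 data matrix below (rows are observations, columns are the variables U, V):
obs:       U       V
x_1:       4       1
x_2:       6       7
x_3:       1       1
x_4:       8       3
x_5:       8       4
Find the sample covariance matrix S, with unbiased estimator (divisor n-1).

Step 1 — column means:
  mean(U) = (4 + 6 + 1 + 8 + 8) / 5 = 27/5 = 5.4
  mean(V) = (1 + 7 + 1 + 3 + 4) / 5 = 16/5 = 3.2

Step 2 — sample covariance S[i,j] = (1/(n-1)) · Σ_k (x_{k,i} - mean_i) · (x_{k,j} - mean_j), with n-1 = 4.
  S[U,U] = ((-1.4)·(-1.4) + (0.6)·(0.6) + (-4.4)·(-4.4) + (2.6)·(2.6) + (2.6)·(2.6)) / 4 = 35.2/4 = 8.8
  S[U,V] = ((-1.4)·(-2.2) + (0.6)·(3.8) + (-4.4)·(-2.2) + (2.6)·(-0.2) + (2.6)·(0.8)) / 4 = 16.6/4 = 4.15
  S[V,V] = ((-2.2)·(-2.2) + (3.8)·(3.8) + (-2.2)·(-2.2) + (-0.2)·(-0.2) + (0.8)·(0.8)) / 4 = 24.8/4 = 6.2

S is symmetric (S[j,i] = S[i,j]). Assembling:

S = [[8.8, 4.15],
 [4.15, 6.2]]
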